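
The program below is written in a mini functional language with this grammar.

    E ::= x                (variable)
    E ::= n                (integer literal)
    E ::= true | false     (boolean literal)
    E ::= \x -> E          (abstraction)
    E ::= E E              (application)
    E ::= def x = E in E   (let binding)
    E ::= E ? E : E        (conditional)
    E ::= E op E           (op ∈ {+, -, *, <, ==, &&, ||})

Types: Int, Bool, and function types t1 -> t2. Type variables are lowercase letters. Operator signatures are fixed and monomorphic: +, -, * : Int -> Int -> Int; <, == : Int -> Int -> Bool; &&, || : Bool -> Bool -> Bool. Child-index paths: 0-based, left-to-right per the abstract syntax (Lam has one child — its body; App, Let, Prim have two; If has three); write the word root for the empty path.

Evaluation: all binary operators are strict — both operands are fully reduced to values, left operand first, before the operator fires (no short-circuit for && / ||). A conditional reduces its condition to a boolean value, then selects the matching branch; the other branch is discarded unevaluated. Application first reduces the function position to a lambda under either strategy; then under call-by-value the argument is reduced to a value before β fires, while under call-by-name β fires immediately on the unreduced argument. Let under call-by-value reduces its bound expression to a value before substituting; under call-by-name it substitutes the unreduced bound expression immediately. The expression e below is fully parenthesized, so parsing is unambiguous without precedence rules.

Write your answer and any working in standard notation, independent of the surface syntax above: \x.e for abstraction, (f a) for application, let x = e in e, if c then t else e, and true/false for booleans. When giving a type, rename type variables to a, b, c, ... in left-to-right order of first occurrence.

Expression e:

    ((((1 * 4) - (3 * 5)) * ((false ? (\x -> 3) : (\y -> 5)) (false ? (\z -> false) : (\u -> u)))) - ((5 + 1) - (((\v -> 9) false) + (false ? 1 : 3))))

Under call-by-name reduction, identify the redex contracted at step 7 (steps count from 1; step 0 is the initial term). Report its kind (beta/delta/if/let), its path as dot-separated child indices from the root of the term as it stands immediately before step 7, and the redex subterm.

Answer: delta at 1.0 : (5 + 1)

Derivation:
step 0: ((((1 * 4) - (3 * 5)) * ((if false then (\x.3) else (\y.5)) (if false then (\z.false) else (\u.u)))) - ((5 + 1) - (((\v.9) false) + (if false then 1 else 3))))
step 1: [delta@0.0.0] (((4 - (3 * 5)) * ((if false then (\x.3) else (\y.5)) (if false then (\z.false) else (\u.u)))) - ((5 + 1) - (((\v.9) false) + (if false then 1 else 3))))
step 2: [delta@0.0.1] (((4 - 15) * ((if false then (\x.3) else (\y.5)) (if false then (\z.false) else (\u.u)))) - ((5 + 1) - (((\v.9) false) + (if false then 1 else 3))))
step 3: [delta@0.0] ((-11 * ((if false then (\x.3) else (\y.5)) (if false then (\z.false) else (\u.u)))) - ((5 + 1) - (((\v.9) false) + (if false then 1 else 3))))
step 4: [if@0.1.0] ((-11 * ((\y.5) (if false then (\z.false) else (\u.u)))) - ((5 + 1) - (((\v.9) false) + (if false then 1 else 3))))
step 5: [beta@0.1] ((-11 * 5) - ((5 + 1) - (((\v.9) false) + (if false then 1 else 3))))
step 6: [delta@0] (-55 - ((5 + 1) - (((\v.9) false) + (if false then 1 else 3))))
step 7: [delta@1.0] (-55 - (6 - (((\v.9) false) + (if false then 1 else 3))))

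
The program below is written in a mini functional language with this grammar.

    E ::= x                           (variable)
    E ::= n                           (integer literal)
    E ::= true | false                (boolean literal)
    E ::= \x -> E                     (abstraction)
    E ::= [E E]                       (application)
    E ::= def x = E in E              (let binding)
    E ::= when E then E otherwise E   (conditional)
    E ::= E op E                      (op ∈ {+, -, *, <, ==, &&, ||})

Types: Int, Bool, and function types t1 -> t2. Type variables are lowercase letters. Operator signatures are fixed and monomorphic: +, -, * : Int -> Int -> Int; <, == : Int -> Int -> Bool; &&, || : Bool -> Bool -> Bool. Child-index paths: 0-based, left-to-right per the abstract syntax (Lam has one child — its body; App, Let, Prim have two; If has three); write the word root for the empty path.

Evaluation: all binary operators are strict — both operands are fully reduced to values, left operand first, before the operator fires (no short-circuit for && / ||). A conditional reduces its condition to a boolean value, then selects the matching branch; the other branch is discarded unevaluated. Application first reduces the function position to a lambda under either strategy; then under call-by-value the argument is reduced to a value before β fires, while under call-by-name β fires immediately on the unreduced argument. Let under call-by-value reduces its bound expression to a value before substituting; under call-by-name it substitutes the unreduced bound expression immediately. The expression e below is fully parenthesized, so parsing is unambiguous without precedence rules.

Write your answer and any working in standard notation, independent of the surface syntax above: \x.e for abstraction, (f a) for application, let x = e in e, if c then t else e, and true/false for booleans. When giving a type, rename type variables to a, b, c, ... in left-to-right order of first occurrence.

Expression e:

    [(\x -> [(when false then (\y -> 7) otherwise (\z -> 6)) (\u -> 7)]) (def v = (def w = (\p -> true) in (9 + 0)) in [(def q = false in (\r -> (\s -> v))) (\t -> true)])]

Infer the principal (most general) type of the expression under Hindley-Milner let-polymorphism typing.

Answer: Int

Trace:
  unify Bool ~ Bool
\y._ : b -> Int
\z._ : c -> Int
  unify b -> Int ~ c -> Int
  unify b ~ c
  unify Int ~ Int
\u._ : d -> Int
  unify c -> Int ~ (d -> Int) -> e
  unify c ~ d -> Int
  unify Int ~ e
_ _ : Int
\x._ : a -> Int
\p._ : f -> Bool
let w : forall. f -> Bool
  unify Int ~ Int
  unify Int ~ Int
let v : Int
let q : Bool
v : Int
\s._ : h -> Int
\r._ : g -> h -> Int
\t._ : i -> Bool
  unify g -> h -> Int ~ (i -> Bool) -> j
  unify g ~ i -> Bool
  unify h -> Int ~ j
_ _ : h -> Int
  unify a -> Int ~ (h -> Int) -> k
  unify a ~ h -> Int
  unify Int ~ k
_ _ : Int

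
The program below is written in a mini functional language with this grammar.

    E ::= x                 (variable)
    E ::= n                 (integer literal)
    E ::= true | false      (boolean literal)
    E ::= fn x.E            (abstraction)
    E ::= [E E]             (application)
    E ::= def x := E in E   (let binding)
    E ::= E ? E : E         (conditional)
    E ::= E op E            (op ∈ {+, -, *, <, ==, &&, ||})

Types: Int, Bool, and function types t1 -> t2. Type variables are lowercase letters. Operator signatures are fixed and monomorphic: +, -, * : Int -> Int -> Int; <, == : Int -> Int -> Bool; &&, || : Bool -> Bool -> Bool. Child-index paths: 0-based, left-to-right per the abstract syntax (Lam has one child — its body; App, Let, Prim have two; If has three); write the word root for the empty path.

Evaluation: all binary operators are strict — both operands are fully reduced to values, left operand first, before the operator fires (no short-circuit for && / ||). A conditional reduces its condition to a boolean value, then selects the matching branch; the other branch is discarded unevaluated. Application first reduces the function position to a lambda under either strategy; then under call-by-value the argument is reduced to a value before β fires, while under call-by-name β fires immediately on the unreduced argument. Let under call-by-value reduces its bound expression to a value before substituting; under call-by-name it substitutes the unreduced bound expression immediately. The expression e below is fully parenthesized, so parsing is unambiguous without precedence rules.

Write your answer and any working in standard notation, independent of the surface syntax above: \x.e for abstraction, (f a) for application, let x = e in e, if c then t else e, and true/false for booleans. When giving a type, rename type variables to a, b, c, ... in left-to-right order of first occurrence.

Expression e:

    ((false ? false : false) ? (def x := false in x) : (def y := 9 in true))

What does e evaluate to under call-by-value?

Answer: true

Derivation:
step 0: (if (if false then false else false) then (let x = false in x) else (let y = 9 in true))
step 1: [if@0] (if false then (let x = false in x) else (let y = 9 in true))
step 2: [if@root] (let y = 9 in true)
step 3: [let@root] true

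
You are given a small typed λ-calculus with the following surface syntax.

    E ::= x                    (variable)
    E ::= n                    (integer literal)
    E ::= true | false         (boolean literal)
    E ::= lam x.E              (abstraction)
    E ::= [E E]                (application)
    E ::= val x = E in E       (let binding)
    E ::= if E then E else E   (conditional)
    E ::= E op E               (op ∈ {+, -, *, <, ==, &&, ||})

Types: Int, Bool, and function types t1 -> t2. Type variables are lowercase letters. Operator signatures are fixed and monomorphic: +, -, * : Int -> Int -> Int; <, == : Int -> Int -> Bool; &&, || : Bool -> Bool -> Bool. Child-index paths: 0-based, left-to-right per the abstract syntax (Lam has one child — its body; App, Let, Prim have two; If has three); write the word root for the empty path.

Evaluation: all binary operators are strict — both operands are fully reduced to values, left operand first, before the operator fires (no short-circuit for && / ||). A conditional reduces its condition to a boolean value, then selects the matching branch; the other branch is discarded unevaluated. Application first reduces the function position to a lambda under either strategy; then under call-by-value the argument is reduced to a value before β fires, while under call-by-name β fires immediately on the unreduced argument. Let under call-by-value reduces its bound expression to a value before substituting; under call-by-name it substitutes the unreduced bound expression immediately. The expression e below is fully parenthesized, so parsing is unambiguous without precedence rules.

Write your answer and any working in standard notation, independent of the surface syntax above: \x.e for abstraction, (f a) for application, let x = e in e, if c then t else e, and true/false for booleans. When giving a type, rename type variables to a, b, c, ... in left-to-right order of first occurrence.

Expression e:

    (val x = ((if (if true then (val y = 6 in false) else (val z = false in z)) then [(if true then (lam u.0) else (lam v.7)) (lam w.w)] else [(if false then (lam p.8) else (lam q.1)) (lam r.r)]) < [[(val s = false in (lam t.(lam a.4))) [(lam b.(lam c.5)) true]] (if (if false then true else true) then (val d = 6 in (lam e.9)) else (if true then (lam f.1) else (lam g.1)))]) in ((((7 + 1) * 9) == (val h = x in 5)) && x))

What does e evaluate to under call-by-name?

Trace:
step 0: (let x = ((if (if true then (let y = 6 in false) else (let z = false in z)) then ((if true then (\u.0) else (\v.7)) (\w.w)) else ((if false then (\p.8) else (\q.1)) (\r.r))) < (((let s = false in (\t.(\a.4))) ((\b.(\c.5)) true)) (if (if false then true else true) then (let d = 6 in (\e.9)) else (if true then (\f.1) else (\g.1))))) in ((((7 + 1) * 9) == (let h = x in 5)) && x))
step 1: [let@root] ((((7 + 1) * 9) == (let h = ((if (if true then (let y = 6 in false) else (let z = false in z)) then ((if true then (\u.0) else (\v.7)) (\w.w)) else ((if false then (\p.8) else (\q.1)) (\r.r))) < (((let s = false in (\t.(\a.4))) ((\b.(\c.5)) true)) (if (if false then true else true) then (let d = 6 in (\e.9)) else (if true then (\f.1) else (\g.1))))) in 5)) && ((if (if true then (let y = 6 in false) else (let z = false in z)) then ((if true then (\u.0) else (\v.7)) (\w.w)) else ((if false then (\p.8) else (\q.1)) (\r.r))) < (((let s = false in (\t.(\a.4))) ((\b.(\c.5)) true)) (if (if false then true else true) then (let d = 6 in (\e.9)) else (if true then (\f.1) else (\g.1))))))
step 2: [delta@0.0.0] (((8 * 9) == (let h = ((if (if true then (let y = 6 in false) else (let z = false in z)) then ((if true then (\u.0) else (\v.7)) (\w.w)) else ((if false then (\p.8) else (\q.1)) (\r.r))) < (((let s = false in (\t.(\a.4))) ((\b.(\c.5)) true)) (if (if false then true else true) then (let d = 6 in (\e.9)) else (if true then (\f.1) else (\g.1))))) in 5)) && ((if (if true then (let y = 6 in false) else (let z = false in z)) then ((if true then (\u.0) else (\v.7)) (\w.w)) else ((if false then (\p.8) else (\q.1)) (\r.r))) < (((let s = false in (\t.(\a.4))) ((\b.(\c.5)) true)) (if (if false then true else true) then (let d = 6 in (\e.9)) else (if true then (\f.1) else (\g.1))))))
step 3: [delta@0.0] ((72 == (let h = ((if (if true then (let y = 6 in false) else (let z = false in z)) then ((if true then (\u.0) else (\v.7)) (\w.w)) else ((if false then (\p.8) else (\q.1)) (\r.r))) < (((let s = false in (\t.(\a.4))) ((\b.(\c.5)) true)) (if (if false then true else true) then (let d = 6 in (\e.9)) else (if true then (\f.1) else (\g.1))))) in 5)) && ((if (if true then (let y = 6 in false) else (let z = false in z)) then ((if true then (\u.0) else (\v.7)) (\w.w)) else ((if false then (\p.8) else (\q.1)) (\r.r))) < (((let s = false in (\t.(\a.4))) ((\b.(\c.5)) true)) (if (if false then true else true) then (let d = 6 in (\e.9)) else (if true then (\f.1) else (\g.1))))))
step 4: [let@0.1] ((72 == 5) && ((if (if true then (let y = 6 in false) else (let z = false in z)) then ((if true then (\u.0) else (\v.7)) (\w.w)) else ((if false then (\p.8) else (\q.1)) (\r.r))) < (((let s = false in (\t.(\a.4))) ((\b.(\c.5)) true)) (if (if false then true else true) then (let d = 6 in (\e.9)) else (if true then (\f.1) else (\g.1))))))
step 5: [delta@0] (false && ((if (if true then (let y = 6 in false) else (let z = false in z)) then ((if true then (\u.0) else (\v.7)) (\w.w)) else ((if false then (\p.8) else (\q.1)) (\r.r))) < (((let s = false in (\t.(\a.4))) ((\b.(\c.5)) true)) (if (if false then true else true) then (let d = 6 in (\e.9)) else (if true then (\f.1) else (\g.1))))))
step 6: [if@1.0.0] (false && ((if (let y = 6 in false) then ((if true then (\u.0) else (\v.7)) (\w.w)) else ((if false then (\p.8) else (\q.1)) (\r.r))) < (((let s = false in (\t.(\a.4))) ((\b.(\c.5)) true)) (if (if false then true else true) then (let d = 6 in (\e.9)) else (if true then (\f.1) else (\g.1))))))
step 7: [let@1.0.0] (false && ((if false then ((if true then (\u.0) else (\v.7)) (\w.w)) else ((if false then (\p.8) else (\q.1)) (\r.r))) < (((let s = false in (\t.(\a.4))) ((\b.(\c.5)) true)) (if (if false then true else true) then (let d = 6 in (\e.9)) else (if true then (\f.1) else (\g.1))))))
step 8: [if@1.0] (false && (((if false then (\p.8) else (\q.1)) (\r.r)) < (((let s = false in (\t.(\a.4))) ((\b.(\c.5)) true)) (if (if false then true else true) then (let d = 6 in (\e.9)) else (if true then (\f.1) else (\g.1))))))
step 9: [if@1.0.0] (false && (((\q.1) (\r.r)) < (((let s = false in (\t.(\a.4))) ((\b.(\c.5)) true)) (if (if false then true else true) then (let d = 6 in (\e.9)) else (if true then (\f.1) else (\g.1))))))
step 10: [beta@1.0] (false && (1 < (((let s = false in (\t.(\a.4))) ((\b.(\c.5)) true)) (if (if false then true else true) then (let d = 6 in (\e.9)) else (if true then (\f.1) else (\g.1))))))
step 11: [let@1.1.0.0] (false && (1 < (((\t.(\a.4)) ((\b.(\c.5)) true)) (if (if false then true else true) then (let d = 6 in (\e.9)) else (if true then (\f.1) else (\g.1))))))
step 12: [beta@1.1.0] (false && (1 < ((\a.4) (if (if false then true else true) then (let d = 6 in (\e.9)) else (if true then (\f.1) else (\g.1))))))
step 13: [beta@1.1] (false && (1 < 4))
step 14: [delta@1] (false && true)
step 15: [delta@root] false

Answer: false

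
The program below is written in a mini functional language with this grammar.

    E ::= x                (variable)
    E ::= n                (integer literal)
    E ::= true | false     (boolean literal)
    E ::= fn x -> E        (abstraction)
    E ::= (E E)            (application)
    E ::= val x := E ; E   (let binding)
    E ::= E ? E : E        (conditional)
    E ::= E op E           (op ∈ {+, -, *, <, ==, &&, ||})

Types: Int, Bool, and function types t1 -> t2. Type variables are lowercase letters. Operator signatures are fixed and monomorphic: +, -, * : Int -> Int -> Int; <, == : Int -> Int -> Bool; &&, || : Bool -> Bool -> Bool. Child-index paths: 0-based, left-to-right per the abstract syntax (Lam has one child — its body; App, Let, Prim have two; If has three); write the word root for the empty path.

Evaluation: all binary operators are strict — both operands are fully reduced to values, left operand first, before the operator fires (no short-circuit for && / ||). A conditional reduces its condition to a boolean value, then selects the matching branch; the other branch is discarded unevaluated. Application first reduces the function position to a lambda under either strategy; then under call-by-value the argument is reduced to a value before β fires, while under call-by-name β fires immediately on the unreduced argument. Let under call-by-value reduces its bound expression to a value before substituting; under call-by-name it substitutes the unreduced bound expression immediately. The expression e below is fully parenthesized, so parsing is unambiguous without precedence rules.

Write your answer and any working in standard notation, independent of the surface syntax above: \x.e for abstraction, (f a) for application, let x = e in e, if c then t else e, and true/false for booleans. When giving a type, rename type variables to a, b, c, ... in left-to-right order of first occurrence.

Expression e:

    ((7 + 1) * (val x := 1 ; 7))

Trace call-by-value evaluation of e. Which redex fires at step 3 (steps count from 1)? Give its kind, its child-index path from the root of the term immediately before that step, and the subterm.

Trace:
step 0: ((7 + 1) * (let x = 1 in 7))
step 1: [delta@0] (8 * (let x = 1 in 7))
step 2: [let@1] (8 * 7)
step 3: [delta@root] 56

Answer: delta at root : (8 * 7)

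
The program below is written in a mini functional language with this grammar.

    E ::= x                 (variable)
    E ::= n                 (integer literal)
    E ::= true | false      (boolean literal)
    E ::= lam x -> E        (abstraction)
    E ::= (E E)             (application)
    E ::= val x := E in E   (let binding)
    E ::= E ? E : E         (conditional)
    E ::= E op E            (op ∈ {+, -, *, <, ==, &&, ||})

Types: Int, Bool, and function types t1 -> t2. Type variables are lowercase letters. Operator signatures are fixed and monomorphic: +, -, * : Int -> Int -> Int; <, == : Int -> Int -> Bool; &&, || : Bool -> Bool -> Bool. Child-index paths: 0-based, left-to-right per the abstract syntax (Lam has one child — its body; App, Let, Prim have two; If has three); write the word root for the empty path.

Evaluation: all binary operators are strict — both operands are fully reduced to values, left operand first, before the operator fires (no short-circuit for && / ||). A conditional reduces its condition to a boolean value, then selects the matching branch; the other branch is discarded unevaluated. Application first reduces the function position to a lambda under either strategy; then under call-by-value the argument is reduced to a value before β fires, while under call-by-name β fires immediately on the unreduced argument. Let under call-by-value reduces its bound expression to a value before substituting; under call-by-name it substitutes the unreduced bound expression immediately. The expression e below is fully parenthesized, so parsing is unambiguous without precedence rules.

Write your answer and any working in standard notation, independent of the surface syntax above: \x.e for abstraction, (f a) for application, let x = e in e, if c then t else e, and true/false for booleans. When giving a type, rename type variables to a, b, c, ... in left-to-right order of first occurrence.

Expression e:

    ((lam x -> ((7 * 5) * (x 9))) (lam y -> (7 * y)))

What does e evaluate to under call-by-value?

Answer: 2205

Working:
step 0: ((\x.((7 * 5) * (x 9))) (\y.(7 * y)))
step 1: [beta@root] ((7 * 5) * ((\y.(7 * y)) 9))
step 2: [delta@0] (35 * ((\y.(7 * y)) 9))
step 3: [beta@1] (35 * (7 * 9))
step 4: [delta@1] (35 * 63)
step 5: [delta@root] 2205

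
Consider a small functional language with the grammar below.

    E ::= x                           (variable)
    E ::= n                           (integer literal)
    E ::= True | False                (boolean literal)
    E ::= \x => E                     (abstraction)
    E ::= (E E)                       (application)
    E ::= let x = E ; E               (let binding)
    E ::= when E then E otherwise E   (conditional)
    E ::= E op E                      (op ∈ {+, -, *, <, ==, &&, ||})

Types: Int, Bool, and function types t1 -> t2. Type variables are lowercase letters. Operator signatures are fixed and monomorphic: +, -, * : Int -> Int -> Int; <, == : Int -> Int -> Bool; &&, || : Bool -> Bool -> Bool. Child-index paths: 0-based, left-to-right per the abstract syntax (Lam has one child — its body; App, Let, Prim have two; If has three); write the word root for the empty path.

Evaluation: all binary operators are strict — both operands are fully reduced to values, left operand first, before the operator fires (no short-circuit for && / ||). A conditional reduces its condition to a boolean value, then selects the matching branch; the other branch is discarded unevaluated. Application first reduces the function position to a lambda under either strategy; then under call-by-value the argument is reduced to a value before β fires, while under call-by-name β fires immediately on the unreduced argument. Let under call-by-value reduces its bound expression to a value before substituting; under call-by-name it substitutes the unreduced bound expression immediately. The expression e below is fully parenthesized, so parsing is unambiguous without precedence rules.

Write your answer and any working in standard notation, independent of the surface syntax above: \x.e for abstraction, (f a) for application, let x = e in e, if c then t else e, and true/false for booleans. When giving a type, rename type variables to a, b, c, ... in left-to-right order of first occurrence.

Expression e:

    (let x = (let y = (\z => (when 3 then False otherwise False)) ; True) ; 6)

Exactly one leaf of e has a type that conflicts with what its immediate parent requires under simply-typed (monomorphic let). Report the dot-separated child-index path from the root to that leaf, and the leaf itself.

Answer: 0.0.0.0 : 3

Working:
  unify Int ~ Bool
  FAIL: mismatch Int ~ Bool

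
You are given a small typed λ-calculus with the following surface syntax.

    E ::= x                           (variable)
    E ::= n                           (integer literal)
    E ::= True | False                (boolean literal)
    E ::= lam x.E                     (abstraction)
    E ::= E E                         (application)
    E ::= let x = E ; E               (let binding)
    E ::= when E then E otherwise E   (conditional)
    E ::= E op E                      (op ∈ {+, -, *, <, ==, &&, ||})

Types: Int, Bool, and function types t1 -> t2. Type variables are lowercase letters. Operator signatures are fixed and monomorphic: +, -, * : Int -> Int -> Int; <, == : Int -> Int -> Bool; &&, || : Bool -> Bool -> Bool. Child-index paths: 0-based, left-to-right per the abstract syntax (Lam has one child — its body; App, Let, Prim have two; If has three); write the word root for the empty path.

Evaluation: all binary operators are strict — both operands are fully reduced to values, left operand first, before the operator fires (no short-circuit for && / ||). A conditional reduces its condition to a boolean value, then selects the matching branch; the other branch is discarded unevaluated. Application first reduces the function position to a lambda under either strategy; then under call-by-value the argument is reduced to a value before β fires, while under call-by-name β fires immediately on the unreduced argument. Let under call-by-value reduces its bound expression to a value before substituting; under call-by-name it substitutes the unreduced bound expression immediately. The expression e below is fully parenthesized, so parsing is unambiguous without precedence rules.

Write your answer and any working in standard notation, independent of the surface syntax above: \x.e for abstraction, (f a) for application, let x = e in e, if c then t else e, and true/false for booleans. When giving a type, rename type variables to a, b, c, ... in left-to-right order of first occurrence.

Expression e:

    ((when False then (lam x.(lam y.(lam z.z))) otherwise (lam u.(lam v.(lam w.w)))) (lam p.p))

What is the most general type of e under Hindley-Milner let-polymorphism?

Answer: a -> b -> b

Trace:
  unify Bool ~ Bool
z : c
\z._ : c -> c
\y._ : b -> c -> c
\x._ : a -> b -> c -> c
w : f
\w._ : f -> f
\v._ : e -> f -> f
\u._ : d -> e -> f -> f
  unify a -> b -> c -> c ~ d -> e -> f -> f
  unify a ~ d
  unify b -> c -> c ~ e -> f -> f
  unify b ~ e
  unify c -> c ~ f -> f
  unify c ~ f
  unify f ~ f
p : g
\p._ : g -> g
  unify d -> e -> f -> f ~ (g -> g) -> h
  unify d ~ g -> g
  unify e -> f -> f ~ h
_ _ : e -> f -> f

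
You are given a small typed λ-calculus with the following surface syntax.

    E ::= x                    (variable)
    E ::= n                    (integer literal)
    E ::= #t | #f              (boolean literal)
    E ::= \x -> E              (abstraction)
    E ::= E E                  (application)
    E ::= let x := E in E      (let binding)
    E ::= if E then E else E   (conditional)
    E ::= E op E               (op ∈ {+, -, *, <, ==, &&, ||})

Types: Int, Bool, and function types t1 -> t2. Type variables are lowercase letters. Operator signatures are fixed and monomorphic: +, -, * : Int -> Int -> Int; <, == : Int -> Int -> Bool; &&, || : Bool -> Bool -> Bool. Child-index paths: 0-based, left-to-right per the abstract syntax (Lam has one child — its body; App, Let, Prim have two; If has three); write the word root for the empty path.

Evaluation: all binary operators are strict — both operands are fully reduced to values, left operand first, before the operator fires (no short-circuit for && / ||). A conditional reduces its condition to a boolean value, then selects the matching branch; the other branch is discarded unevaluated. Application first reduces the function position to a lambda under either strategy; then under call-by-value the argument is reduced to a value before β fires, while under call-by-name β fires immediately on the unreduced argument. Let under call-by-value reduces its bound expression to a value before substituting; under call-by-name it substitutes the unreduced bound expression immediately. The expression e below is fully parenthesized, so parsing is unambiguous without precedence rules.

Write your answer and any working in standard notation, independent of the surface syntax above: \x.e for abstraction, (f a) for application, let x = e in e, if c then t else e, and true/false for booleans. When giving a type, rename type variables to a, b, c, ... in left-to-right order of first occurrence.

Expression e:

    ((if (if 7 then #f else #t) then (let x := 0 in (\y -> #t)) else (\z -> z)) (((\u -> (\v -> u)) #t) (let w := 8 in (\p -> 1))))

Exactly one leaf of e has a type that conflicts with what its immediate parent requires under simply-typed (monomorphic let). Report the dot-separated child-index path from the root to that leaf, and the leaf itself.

Working:
  unify Int ~ Bool
  FAIL: mismatch Int ~ Bool

Answer: 0.0.0 : 7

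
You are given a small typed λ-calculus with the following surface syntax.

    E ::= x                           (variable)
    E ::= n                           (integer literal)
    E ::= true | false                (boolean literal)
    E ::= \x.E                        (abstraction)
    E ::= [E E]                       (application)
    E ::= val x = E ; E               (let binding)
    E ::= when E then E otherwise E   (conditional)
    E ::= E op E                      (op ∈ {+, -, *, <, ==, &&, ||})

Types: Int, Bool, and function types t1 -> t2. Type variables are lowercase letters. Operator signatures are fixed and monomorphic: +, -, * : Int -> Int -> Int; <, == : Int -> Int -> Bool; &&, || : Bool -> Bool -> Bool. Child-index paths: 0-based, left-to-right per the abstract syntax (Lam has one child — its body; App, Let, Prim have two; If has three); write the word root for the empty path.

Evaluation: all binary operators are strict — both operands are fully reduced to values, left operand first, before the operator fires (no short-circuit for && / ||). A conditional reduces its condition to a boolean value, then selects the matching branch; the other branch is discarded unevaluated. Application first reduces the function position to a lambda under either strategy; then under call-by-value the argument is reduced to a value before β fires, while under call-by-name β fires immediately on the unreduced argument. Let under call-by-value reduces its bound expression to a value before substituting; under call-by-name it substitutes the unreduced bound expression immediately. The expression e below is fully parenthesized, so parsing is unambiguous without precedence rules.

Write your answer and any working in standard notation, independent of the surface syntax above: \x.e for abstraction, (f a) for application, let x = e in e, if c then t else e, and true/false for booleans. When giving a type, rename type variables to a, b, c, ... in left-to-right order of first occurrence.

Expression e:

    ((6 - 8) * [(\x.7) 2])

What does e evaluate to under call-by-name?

Derivation:
step 0: ((6 - 8) * ((\x.7) 2))
step 1: [delta@0] (-2 * ((\x.7) 2))
step 2: [beta@1] (-2 * 7)
step 3: [delta@root] -14

Answer: -14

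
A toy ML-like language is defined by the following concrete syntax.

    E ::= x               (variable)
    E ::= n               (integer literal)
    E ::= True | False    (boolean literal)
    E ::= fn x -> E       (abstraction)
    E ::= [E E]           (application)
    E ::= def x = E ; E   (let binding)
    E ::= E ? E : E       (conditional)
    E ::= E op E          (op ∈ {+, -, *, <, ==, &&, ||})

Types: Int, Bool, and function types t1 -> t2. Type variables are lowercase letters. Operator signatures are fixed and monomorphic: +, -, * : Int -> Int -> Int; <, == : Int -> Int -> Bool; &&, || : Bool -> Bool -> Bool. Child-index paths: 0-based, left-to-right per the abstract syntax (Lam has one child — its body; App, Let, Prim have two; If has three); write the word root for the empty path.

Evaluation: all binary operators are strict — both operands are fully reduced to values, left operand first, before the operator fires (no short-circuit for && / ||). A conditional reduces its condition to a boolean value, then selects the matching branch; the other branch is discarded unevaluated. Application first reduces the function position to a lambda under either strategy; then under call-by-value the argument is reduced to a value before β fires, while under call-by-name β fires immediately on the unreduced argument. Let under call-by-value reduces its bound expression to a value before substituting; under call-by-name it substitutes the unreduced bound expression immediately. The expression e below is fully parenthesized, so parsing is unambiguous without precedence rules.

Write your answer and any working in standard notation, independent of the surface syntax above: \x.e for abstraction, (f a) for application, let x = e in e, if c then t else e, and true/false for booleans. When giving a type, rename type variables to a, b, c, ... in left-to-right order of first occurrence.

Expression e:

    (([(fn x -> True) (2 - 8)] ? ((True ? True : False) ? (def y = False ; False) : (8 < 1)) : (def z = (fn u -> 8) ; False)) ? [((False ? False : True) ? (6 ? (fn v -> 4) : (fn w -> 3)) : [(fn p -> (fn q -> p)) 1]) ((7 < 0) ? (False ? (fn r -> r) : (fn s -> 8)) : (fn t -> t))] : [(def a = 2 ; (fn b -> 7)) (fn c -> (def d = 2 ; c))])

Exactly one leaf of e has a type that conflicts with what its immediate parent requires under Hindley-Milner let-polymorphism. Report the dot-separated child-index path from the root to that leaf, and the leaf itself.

Trace:
\x._ : a -> Bool
  unify Int ~ Int
  unify Int ~ Int
  unify a -> Bool ~ Int -> b
  unify a ~ Int
  unify Bool ~ b
_ _ : Bool
  unify Bool ~ Bool
  unify Bool ~ Bool
  unify Bool ~ Bool
  unify Bool ~ Bool
let y : Bool
  unify Int ~ Int
  unify Int ~ Int
  unify Bool ~ Bool
\u._ : c -> Int
let z : forall. c -> Int
  unify Bool ~ Bool
  unify Bool ~ Bool
  unify Bool ~ Bool
  unify Bool ~ Bool
  unify Bool ~ Bool
  unify Int ~ Bool
  FAIL: mismatch Int ~ Bool

Answer: 1.0.1.0 : 6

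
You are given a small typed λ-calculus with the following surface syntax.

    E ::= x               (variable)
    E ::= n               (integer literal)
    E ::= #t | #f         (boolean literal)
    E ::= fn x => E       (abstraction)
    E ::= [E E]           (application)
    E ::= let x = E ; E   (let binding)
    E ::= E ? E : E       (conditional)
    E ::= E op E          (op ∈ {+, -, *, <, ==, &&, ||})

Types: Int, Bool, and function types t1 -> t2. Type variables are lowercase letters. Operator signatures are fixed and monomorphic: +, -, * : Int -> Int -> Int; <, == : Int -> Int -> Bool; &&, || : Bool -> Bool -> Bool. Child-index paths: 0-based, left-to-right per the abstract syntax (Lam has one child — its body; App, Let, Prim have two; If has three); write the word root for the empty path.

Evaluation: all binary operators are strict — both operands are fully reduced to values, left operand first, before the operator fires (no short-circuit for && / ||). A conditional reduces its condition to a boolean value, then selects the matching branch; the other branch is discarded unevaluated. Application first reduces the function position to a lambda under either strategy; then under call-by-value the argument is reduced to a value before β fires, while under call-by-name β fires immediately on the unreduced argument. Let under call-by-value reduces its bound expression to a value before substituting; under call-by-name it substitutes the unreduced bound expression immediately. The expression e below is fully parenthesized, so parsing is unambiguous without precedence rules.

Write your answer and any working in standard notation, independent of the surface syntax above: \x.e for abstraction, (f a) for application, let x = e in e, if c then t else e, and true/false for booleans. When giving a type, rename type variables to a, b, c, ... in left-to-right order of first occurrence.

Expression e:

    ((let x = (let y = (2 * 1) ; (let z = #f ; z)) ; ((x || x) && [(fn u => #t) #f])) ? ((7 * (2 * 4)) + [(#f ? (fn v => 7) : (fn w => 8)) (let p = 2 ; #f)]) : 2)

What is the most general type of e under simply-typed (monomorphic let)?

Answer: Int

Trace:
  unify Int ~ Int
  unify Int ~ Int
let y : Int
let z : Bool
z : Bool
let x : Bool
x : Bool
  unify Bool ~ Bool
x : Bool
  unify Bool ~ Bool
  unify Bool ~ Bool
\u._ : a -> Bool
  unify a -> Bool ~ Bool -> b
  unify a ~ Bool
  unify Bool ~ b
_ _ : Bool
  unify Bool ~ Bool
  unify Bool ~ Bool
  unify Int ~ Int
  unify Int ~ Int
  unify Int ~ Int
  unify Int ~ Int
  unify Int ~ Int
  unify Bool ~ Bool
\v._ : c -> Int
\w._ : d -> Int
  unify c -> Int ~ d -> Int
  unify c ~ d
  unify Int ~ Int
let p : Int
  unify d -> Int ~ Bool -> e
  unify d ~ Bool
  unify Int ~ e
_ _ : Int
  unify Int ~ Int
  unify Int ~ Int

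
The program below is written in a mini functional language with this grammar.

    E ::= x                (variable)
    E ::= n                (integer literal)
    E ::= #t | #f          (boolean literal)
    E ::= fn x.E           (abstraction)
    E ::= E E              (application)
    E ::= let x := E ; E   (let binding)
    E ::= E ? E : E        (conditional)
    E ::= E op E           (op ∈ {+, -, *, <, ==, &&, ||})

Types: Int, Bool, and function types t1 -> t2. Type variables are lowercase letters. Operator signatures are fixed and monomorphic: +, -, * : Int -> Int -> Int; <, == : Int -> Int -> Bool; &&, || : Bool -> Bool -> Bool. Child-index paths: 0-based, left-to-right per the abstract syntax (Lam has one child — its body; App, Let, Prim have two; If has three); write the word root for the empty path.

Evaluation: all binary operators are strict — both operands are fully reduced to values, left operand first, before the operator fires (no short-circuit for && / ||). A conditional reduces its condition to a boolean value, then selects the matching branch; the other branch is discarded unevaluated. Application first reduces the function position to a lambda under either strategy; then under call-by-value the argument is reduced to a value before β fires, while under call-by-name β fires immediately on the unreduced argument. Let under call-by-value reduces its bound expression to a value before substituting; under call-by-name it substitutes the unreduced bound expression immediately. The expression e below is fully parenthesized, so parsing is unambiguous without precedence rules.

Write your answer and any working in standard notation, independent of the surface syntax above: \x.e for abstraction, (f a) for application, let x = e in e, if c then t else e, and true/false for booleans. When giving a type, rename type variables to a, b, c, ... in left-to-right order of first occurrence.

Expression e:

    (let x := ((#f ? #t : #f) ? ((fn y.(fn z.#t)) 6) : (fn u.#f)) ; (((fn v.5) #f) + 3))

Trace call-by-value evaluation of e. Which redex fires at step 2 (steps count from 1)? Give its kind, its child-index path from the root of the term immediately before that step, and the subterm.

Answer: if at 0 : (if false then ((\y.(\z.true)) 6) else (\u.false))

Derivation:
step 0: (let x = (if (if false then true else false) then ((\y.(\z.true)) 6) else (\u.false)) in (((\v.5) false) + 3))
step 1: [if@0.0] (let x = (if false then ((\y.(\z.true)) 6) else (\u.false)) in (((\v.5) false) + 3))
step 2: [if@0] (let x = (\u.false) in (((\v.5) false) + 3))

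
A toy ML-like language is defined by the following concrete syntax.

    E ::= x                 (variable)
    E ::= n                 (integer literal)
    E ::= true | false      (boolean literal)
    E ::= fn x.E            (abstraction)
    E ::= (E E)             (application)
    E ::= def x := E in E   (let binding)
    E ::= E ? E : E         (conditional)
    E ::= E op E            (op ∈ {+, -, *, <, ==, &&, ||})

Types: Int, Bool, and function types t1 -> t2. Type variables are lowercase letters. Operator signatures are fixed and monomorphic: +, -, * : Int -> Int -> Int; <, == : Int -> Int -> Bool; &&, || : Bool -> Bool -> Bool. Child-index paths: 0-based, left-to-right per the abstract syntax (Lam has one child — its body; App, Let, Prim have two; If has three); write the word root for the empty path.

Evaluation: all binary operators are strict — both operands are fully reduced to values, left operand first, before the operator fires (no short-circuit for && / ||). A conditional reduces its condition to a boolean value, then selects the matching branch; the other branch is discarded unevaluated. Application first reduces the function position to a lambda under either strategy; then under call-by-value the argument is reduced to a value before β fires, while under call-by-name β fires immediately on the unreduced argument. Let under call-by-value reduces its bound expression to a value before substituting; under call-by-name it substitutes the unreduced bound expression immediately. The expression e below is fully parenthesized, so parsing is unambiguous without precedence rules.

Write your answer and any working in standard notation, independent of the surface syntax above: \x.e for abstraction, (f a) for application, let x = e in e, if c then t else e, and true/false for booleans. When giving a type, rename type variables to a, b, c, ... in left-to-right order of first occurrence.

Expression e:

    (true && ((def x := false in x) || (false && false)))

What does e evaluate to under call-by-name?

Answer: false

Working:
step 0: (true && ((let x = false in x) || (false && false)))
step 1: [let@1.0] (true && (false || (false && false)))
step 2: [delta@1.1] (true && (false || false))
step 3: [delta@1] (true && false)
step 4: [delta@root] false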